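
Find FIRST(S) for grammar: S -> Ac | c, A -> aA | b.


Per alternative of S: FIRST(Ac) = {a, b}; FIRST(c) = {c}
FIRST(S) = {a, b, c}


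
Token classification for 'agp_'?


Pattern: letter/underscore followed by alphanumerics, not a keyword
Type: IDENTIFIER


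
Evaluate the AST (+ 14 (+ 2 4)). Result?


Evaluate inner: (+ 2 4) = 6
Evaluate root: (+ 14 6) = 20
Result: 20


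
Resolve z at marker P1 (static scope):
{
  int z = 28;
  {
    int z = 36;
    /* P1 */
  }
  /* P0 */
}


z declared in the same block as P1
z = 36


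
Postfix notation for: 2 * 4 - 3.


Left to right (same or higher precedence on left)
Postfix: 2 4 * 3 -


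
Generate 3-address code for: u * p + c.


Break into single-operator statements:
t1 = u * p
t2 = t1 + c


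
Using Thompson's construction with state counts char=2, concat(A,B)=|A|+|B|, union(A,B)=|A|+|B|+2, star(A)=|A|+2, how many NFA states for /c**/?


Syntax tree has 1 char leaf(s), 0 union(s), 2 star(s)
chars contribute 1×2 = 2; each union adds +2; each star adds +2
Total: 2 + 0 + 4 = 6 states


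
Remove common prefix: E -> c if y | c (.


Common prefix: 'c'
Factored: E -> c E', E' -> if y | (


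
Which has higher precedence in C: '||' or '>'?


'>' is relational (level 7); '||' is logical OR (level 1)
Higher level binds tighter
'>' has higher precedence than '||'


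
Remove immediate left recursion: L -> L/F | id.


Left-recursive alternatives: L/F; non-recursive: id
Introduce L': L -> idL', L' -> /FL' | ε


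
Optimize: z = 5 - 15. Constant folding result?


5 - 15 = -10 at compile time
Optimized: z = -10


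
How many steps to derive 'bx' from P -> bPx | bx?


Derivation: P => bx
Steps: 1


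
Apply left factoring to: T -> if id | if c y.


Common prefix: 'if'
Factored: T -> if T', T' -> id | c y


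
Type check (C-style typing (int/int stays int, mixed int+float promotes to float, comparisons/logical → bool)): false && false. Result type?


Operand types: bool && bool
Rule: logical operators take bool operands and yield bool
Result type: bool


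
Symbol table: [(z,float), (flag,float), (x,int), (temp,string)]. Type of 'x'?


Lookup 'x' → type int


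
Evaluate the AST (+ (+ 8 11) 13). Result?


Evaluate inner: (+ 8 11) = 19
Evaluate root: (+ 19 13) = 32
Result: 32


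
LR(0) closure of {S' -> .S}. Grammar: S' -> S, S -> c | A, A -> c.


Start: S' -> .S
For each item with dot before a nonterminal B, add B -> .γ for every B-production
Closure: [S' -> .S, S -> .c, S -> .A, A -> .c]


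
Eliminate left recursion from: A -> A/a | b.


Left-recursive alternatives: A/a; non-recursive: b
Introduce A': A -> bA', A' -> /aA' | ε


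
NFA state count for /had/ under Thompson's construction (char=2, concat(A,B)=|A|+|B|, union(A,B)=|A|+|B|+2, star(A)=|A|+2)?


Syntax tree has 3 char leaf(s), 0 union(s), 0 star(s)
chars contribute 3×2 = 6; each union adds +2; each star adds +2
Total: 6 + 0 + 0 = 6 states


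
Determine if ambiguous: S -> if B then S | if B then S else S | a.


dangling else: 'if B then if B then a else a' parses two ways
Ambiguous


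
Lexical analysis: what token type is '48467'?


Pattern: digits only
Type: INTEGER_LITERAL


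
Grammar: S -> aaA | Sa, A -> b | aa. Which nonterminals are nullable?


A nonterminal is nullable iff some alternative derives ε (directly, or every symbol in it is nullable)
Nullable: {}


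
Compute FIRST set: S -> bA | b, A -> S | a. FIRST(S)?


Per alternative of S: FIRST(bA) = {b}; FIRST(b) = {b}
FIRST(S) = {b}


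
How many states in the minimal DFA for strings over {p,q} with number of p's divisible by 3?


Track (count of p) mod 3: states 0..2, accept at 0
Minimal DFA: 3 states


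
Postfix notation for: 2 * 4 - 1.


Left to right (same or higher precedence on left)
Postfix: 2 4 * 1 -


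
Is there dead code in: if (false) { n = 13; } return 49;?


condition is constant false, so the whole block is unreachable
Dead: 'if (false) { n = 13; }'


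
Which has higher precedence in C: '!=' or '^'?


'!=' is equality (level 6); '^' is bitwise XOR (level 4)
Higher level binds tighter
'!=' has higher precedence than '^'


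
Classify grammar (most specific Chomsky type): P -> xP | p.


Right-linear: every RHS is a terminal or a terminal followed by one nonterminal
Classification: Type 3 (Regular)


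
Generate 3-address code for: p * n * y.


Break into single-operator statements:
t1 = p * n
t2 = t1 * y


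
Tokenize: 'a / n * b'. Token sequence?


Scan left to right, longest-match per lexeme
Tokens: ID(a), OP(/), ID(n), OP(*), ID(b)


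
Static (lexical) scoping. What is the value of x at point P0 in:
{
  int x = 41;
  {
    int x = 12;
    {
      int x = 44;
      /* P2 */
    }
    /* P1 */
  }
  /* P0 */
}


x declared in the same block as P0
x = 41


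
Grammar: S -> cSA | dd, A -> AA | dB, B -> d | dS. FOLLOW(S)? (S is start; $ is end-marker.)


$ ∈ FOLLOW(S). For each A -> αBβ: add FIRST(β)\{ε} to FOLLOW(B); if β nullable, add FOLLOW(A).
FOLLOW(S) = {$, d}


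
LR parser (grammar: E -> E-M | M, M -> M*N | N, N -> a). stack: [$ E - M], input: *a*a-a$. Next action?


'*' can extend M; shift to build M -> M*N
Action: shift


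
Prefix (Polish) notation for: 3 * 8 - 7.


left-to-right (same/higher precedence on left): tree is (- (* 3 8) 7)
Prefix: - * 3 8 7


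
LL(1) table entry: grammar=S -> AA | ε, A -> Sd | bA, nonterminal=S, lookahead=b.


For [S, b]: 'b' ∈ FIRST(AA)
Entry: S -> AA


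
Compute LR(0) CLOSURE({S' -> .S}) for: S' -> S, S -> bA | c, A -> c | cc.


Start: S' -> .S
For each item with dot before a nonterminal B, add B -> .γ for every B-production
Closure: [S' -> .S, S -> .bA, S -> .c]


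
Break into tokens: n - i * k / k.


Scan left to right, longest-match per lexeme
Tokens: ID(n), OP(-), ID(i), OP(*), ID(k), OP(/), ID(k)


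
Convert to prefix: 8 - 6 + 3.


left-to-right (same/higher precedence on left): tree is (+ (- 8 6) 3)
Prefix: + - 8 6 3


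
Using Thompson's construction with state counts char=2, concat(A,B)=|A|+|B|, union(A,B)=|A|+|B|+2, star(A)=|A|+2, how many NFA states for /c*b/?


Syntax tree has 2 char leaf(s), 0 union(s), 1 star(s)
chars contribute 2×2 = 4; each union adds +2; each star adds +2
Total: 4 + 0 + 2 = 6 states


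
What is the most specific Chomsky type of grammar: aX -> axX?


LHS has context (more than one symbol) and |LHS| ≤ |RHS|
Classification: Type 1 (Context-Sensitive)


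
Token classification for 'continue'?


Pattern: reserved word
Type: KEYWORD


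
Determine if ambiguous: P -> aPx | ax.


balanced a^n…x^n: each string has a unique parse
Unambiguous


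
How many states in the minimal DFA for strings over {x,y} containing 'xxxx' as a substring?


KMP-style automaton: 4 progress states + 1 absorbing accept = 5
Minimal DFA: 5 states


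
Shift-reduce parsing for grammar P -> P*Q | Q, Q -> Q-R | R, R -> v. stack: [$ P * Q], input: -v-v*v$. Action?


'-' can extend Q; shift to build Q -> Q-R
Action: shift


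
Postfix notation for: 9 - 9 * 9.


* has higher precedence, evaluate 9*9 first
Postfix: 9 9 9 * -


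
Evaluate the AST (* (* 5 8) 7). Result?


Evaluate inner: (* 5 8) = 40
Evaluate root: (* 40 7) = 280
Result: 280


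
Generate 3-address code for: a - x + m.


Break into single-operator statements:
t1 = a - x
t2 = t1 + m


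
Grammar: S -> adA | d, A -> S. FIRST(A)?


Per alternative of A: FIRST(S) = {a, d}
FIRST(A) = {a, d}


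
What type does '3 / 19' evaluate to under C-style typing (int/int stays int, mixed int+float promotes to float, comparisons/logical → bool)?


Operand types: int / int
Rule: mixed int/float promotes to float; int/int stays int
Result type: int


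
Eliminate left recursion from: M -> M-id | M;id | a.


Left-recursive alternatives: M-id, M;id; non-recursive: a
Introduce M': M -> aM', M' -> -idM' | ;idM' | ε


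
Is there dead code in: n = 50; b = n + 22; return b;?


n is read by b's definition; b is returned
No dead code


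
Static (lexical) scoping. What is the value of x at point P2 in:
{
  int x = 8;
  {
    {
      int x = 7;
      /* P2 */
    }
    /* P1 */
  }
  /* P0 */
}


x declared in the same block as P2
x = 7


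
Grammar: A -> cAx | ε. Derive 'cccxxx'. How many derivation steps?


Derivation: A => cAx => ccAxx => cccAxxx => cccxxx
Steps: 4


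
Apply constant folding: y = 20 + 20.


20 + 20 = 40 at compile time
Optimized: y = 40


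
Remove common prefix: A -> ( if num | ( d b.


Common prefix: '('
Factored: A -> ( A', A' -> if num | d b


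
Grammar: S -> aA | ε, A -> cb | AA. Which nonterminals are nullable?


A nonterminal is nullable iff some alternative derives ε (directly, or every symbol in it is nullable)
Nullable: {S}


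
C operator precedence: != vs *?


'*' is multiplicative (level 10); '!=' is equality (level 6)
Higher level binds tighter
'*' has higher precedence than '!='


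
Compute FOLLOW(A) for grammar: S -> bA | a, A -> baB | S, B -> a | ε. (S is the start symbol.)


$ ∈ FOLLOW(S). For each A -> αBβ: add FIRST(β)\{ε} to FOLLOW(B); if β nullable, add FOLLOW(A).
FOLLOW(A) = {$}


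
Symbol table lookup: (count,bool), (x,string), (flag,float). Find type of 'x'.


Lookup 'x' → type string


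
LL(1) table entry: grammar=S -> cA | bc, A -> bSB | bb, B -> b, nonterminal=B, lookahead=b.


For [B, b]: 'b' ∈ FIRST(b)
Entry: B -> b


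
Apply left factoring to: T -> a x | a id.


Common prefix: 'a'
Factored: T -> a T', T' -> x | id


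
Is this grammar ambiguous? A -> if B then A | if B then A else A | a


dangling else: 'if B then if B then a else a' parses two ways
Ambiguous


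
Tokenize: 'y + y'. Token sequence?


Scan left to right, longest-match per lexeme
Tokens: ID(y), OP(+), ID(y)


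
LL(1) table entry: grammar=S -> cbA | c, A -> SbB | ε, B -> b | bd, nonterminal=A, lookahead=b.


For [A, b]: ε is nullable and 'b' ∈ FOLLOW(A)
Entry: A -> ε


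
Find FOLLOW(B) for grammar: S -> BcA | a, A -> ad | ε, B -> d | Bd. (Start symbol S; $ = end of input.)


$ ∈ FOLLOW(S). For each A -> αBβ: add FIRST(β)\{ε} to FOLLOW(B); if β nullable, add FOLLOW(A).
FOLLOW(B) = {c, d}


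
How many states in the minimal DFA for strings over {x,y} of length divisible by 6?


Track length mod 6: states 0..5, accept at 0
Minimal DFA: 6 states


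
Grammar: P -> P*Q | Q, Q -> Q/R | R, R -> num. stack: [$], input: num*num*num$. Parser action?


no handle on stack; shift 'num'
Action: shift


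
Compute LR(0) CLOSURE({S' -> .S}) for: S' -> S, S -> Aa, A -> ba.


Start: S' -> .S
For each item with dot before a nonterminal B, add B -> .γ for every B-production
Closure: [S' -> .S, S -> .Aa, A -> .ba]


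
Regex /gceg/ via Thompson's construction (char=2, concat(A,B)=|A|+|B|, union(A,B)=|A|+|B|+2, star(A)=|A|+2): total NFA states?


Syntax tree has 4 char leaf(s), 0 union(s), 0 star(s)
chars contribute 4×2 = 8; each union adds +2; each star adds +2
Total: 8 + 0 + 0 = 8 states


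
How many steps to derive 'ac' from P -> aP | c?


Derivation: P => aP => ac
Steps: 2


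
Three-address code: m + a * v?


Break into single-operator statements:
t1 = a * v
t2 = m + t1


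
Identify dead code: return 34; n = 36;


statement follows a return and is unreachable
Dead: 'n = 36'


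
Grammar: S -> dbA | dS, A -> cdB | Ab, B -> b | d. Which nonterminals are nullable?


A nonterminal is nullable iff some alternative derives ε (directly, or every symbol in it is nullable)
Nullable: {}


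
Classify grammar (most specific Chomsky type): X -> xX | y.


Right-linear: every RHS is a terminal or a terminal followed by one nonterminal
Classification: Type 3 (Regular)


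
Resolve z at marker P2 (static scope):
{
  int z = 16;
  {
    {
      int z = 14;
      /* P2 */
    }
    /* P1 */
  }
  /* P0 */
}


z declared in the same block as P2
z = 14


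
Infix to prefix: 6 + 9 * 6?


'*' binds tighter: tree is (+ 6 (* 9 6))
Prefix: + 6 * 9 6


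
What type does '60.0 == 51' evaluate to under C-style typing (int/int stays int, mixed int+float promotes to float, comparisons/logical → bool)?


Operand types: float == int
Rule: comparison yields bool
Result type: bool


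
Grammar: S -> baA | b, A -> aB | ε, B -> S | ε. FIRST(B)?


Per alternative of B: FIRST(S) = {b}; FIRST(ε) = {ε}
FIRST(B) = {b, ε}


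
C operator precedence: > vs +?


'+' is additive (level 9); '>' is relational (level 7)
Higher level binds tighter
'+' has higher precedence than '>'


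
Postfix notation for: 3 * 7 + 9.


Left to right (same or higher precedence on left)
Postfix: 3 7 * 9 +


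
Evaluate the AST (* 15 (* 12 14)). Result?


Evaluate inner: (* 12 14) = 168
Evaluate root: (* 15 168) = 2520
Result: 2520


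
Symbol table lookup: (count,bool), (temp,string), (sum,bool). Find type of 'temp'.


Lookup 'temp' → type string


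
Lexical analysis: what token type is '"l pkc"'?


Pattern: double-quoted sequence
Type: STRING_LITERAL


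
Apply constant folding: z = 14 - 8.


14 - 8 = 6 at compile time
Optimized: z = 6


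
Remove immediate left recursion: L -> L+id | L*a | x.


Left-recursive alternatives: L+id, L*a; non-recursive: x
Introduce L': L -> xL', L' -> +idL' | *aL' | ε


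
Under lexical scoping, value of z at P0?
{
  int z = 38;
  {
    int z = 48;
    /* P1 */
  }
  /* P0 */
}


z declared in the same block as P0
z = 38


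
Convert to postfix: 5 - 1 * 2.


* has higher precedence, evaluate 1*2 first
Postfix: 5 1 2 * -


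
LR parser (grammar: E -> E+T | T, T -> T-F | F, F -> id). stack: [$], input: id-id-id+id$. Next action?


no handle on stack; shift 'id'
Action: shift


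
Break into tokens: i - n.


Scan left to right, longest-match per lexeme
Tokens: ID(i), OP(-), ID(n)


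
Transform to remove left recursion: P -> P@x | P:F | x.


Left-recursive alternatives: P@x, P:F; non-recursive: x
Introduce P': P -> xP', P' -> @xP' | :FP' | ε


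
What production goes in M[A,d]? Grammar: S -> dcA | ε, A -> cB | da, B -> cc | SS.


For [A, d]: 'd' ∈ FIRST(da)
Entry: A -> da


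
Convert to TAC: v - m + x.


Break into single-operator statements:
t1 = v - m
t2 = t1 + x


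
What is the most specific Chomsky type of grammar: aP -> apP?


LHS has context (more than one symbol) and |LHS| ≤ |RHS|
Classification: Type 1 (Context-Sensitive)


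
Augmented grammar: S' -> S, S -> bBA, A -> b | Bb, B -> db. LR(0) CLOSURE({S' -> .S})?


Start: S' -> .S
For each item with dot before a nonterminal B, add B -> .γ for every B-production
Closure: [S' -> .S, S -> .bBA]


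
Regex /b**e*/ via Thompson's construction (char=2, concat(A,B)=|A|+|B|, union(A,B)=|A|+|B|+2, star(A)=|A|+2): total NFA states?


Syntax tree has 2 char leaf(s), 0 union(s), 3 star(s)
chars contribute 2×2 = 4; each union adds +2; each star adds +2
Total: 4 + 0 + 6 = 10 states


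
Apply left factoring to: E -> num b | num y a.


Common prefix: 'num'
Factored: E -> num E', E' -> b | y a


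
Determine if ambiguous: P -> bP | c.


right-linear, alternatives start with distinct terminals 'b' vs 'c': unique leftmost derivation
Unambiguous


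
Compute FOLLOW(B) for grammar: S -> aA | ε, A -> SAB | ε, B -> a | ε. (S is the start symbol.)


$ ∈ FOLLOW(S). For each A -> αBβ: add FIRST(β)\{ε} to FOLLOW(B); if β nullable, add FOLLOW(A).
FOLLOW(B) = {$, a}


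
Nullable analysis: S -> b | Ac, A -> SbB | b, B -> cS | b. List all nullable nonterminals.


A nonterminal is nullable iff some alternative derives ε (directly, or every symbol in it is nullable)
Nullable: {}


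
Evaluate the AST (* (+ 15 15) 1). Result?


Evaluate inner: (+ 15 15) = 30
Evaluate root: (* 30 1) = 30
Result: 30


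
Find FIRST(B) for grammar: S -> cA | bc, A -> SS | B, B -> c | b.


Per alternative of B: FIRST(c) = {c}; FIRST(b) = {b}
FIRST(B) = {b, c}


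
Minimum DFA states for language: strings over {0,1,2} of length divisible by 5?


Track length mod 5: states 0..4, accept at 0
Minimal DFA: 5 states


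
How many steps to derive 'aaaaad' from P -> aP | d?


Derivation: P => aP => aaP => aaaP => aaaaP => aaaaaP => aaaaad
Steps: 6


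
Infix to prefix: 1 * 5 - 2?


left-to-right (same/higher precedence on left): tree is (- (* 1 5) 2)
Prefix: - * 1 5 2


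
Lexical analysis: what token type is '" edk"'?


Pattern: double-quoted sequence
Type: STRING_LITERAL


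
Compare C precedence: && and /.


'/' is multiplicative (level 10); '&&' is logical AND (level 2)
Higher level binds tighter
'/' has higher precedence than '&&'


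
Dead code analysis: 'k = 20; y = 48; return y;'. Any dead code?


k is assigned but never read
Dead: 'k = 20'


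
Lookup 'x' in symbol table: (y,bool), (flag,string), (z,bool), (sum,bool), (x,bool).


Lookup 'x' → type bool


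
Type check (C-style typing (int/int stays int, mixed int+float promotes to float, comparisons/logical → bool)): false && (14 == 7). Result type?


Operand types: bool && bool
Rule: logical operators take bool operands and yield bool
Result type: bool


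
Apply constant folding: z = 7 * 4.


7 * 4 = 28 at compile time
Optimized: z = 28


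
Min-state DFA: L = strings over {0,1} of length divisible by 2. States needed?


Track length mod 2: states 0..1, accept at 0
Minimal DFA: 2 states


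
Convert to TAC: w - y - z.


Break into single-operator statements:
t1 = w - y
t2 = t1 - z


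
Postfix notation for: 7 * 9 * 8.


Left to right (same or higher precedence on left)
Postfix: 7 9 * 8 *


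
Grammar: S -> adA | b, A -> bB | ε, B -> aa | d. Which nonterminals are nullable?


A nonterminal is nullable iff some alternative derives ε (directly, or every symbol in it is nullable)
Nullable: {A}


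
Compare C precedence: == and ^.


'==' is equality (level 6); '^' is bitwise XOR (level 4)
Higher level binds tighter
'==' has higher precedence than '^'


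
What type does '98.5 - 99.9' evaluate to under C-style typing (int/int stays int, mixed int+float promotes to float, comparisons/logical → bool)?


Operand types: float - float
Rule: mixed int/float promotes to float; int/int stays int
Result type: float


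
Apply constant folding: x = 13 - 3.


13 - 3 = 10 at compile time
Optimized: x = 10


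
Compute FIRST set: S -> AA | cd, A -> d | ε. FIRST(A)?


Per alternative of A: FIRST(d) = {d}; FIRST(ε) = {ε}
FIRST(A) = {d, ε}


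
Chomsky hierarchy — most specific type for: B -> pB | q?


Right-linear: every RHS is a terminal or a terminal followed by one nonterminal
Classification: Type 3 (Regular)


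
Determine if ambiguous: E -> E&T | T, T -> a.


precedence layered via separate nonterminal T: deterministic
Unambiguous


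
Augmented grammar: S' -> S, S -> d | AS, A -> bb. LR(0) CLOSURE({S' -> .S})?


Start: S' -> .S
For each item with dot before a nonterminal B, add B -> .γ for every B-production
Closure: [S' -> .S, S -> .d, S -> .AS, A -> .bb]


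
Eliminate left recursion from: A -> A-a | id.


Left-recursive alternatives: A-a; non-recursive: id
Introduce A': A -> idA', A' -> -aA' | ε


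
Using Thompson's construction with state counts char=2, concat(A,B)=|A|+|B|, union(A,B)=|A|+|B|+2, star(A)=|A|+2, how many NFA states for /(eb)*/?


Syntax tree has 2 char leaf(s), 0 union(s), 1 star(s)
chars contribute 2×2 = 4; each union adds +2; each star adds +2
Total: 4 + 0 + 2 = 6 states


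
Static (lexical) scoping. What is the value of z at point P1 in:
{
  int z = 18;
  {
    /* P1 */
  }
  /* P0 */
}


P1's block does not declare z; resolves to the enclosing declaration at depth 0
z = 18


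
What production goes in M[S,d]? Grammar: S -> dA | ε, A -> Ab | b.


For [S, d]: 'd' ∈ FIRST(dA)
Entry: S -> dA


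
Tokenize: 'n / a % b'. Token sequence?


Scan left to right, longest-match per lexeme
Tokens: ID(n), OP(/), ID(a), OP(%), ID(b)


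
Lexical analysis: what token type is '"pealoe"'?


Pattern: double-quoted sequence
Type: STRING_LITERAL


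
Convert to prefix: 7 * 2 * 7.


left-to-right (same/higher precedence on left): tree is (* (* 7 2) 7)
Prefix: * * 7 2 7


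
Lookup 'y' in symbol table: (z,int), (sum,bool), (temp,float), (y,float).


Lookup 'y' → type float


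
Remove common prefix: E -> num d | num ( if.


Common prefix: 'num'
Factored: E -> num E', E' -> d | ( if


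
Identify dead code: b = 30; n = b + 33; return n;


b is read by n's definition; n is returned
No dead code


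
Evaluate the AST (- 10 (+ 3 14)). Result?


Evaluate inner: (+ 3 14) = 17
Evaluate root: (- 10 17) = -7
Result: -7


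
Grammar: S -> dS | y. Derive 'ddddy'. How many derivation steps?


Derivation: S => dS => ddS => dddS => ddddS => ddddy
Steps: 5


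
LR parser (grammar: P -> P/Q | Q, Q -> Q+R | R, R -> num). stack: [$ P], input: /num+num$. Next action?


shift '/' to continue P -> P/Q
Action: shift


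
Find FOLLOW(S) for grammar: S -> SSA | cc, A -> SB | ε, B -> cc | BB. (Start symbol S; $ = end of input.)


$ ∈ FOLLOW(S). For each A -> αBβ: add FIRST(β)\{ε} to FOLLOW(B); if β nullable, add FOLLOW(A).
FOLLOW(S) = {$, c}


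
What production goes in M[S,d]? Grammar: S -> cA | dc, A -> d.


For [S, d]: 'd' ∈ FIRST(dc)
Entry: S -> dc


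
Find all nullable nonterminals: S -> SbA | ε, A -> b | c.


A nonterminal is nullable iff some alternative derives ε (directly, or every symbol in it is nullable)
Nullable: {S}


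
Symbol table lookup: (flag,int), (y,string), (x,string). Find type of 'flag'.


Lookup 'flag' → type int


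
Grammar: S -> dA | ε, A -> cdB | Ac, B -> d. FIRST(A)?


Per alternative of A: FIRST(cdB) = {c}; FIRST(Ac) = {c}
FIRST(A) = {c}


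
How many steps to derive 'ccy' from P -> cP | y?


Derivation: P => cP => ccP => ccy
Steps: 3


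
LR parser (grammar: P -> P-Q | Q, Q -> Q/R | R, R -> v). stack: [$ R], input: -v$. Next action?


'R' (not preceded by Q/) is the handle for Q -> R
Action: reduce (Q -> R)


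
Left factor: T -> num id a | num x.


Common prefix: 'num'
Factored: T -> num T', T' -> id a | x


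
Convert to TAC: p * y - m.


Break into single-operator statements:
t1 = p * y
t2 = t1 - m


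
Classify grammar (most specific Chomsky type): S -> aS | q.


Right-linear: every RHS is a terminal or a terminal followed by one nonterminal
Classification: Type 3 (Regular)


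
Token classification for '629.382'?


Pattern: digits with a decimal point
Type: FLOAT_LITERAL


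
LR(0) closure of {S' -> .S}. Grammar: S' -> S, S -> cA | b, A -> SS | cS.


Start: S' -> .S
For each item with dot before a nonterminal B, add B -> .γ for every B-production
Closure: [S' -> .S, S -> .cA, S -> .b]


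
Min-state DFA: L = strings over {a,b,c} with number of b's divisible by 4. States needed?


Track (count of b) mod 4: states 0..3, accept at 0
Minimal DFA: 4 states


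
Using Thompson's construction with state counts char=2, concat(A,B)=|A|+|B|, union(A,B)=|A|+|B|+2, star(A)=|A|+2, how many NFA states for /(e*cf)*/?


Syntax tree has 3 char leaf(s), 0 union(s), 2 star(s)
chars contribute 3×2 = 6; each union adds +2; each star adds +2
Total: 6 + 0 + 4 = 10 states


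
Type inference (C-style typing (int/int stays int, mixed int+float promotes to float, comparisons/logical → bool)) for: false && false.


Operand types: bool && bool
Rule: logical operators take bool operands and yield bool
Result type: bool


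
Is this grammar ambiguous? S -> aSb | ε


balanced a^n…b^n: each string has a unique parse
Unambiguous


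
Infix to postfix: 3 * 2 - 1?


Left to right (same or higher precedence on left)
Postfix: 3 2 * 1 -


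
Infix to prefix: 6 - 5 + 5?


left-to-right (same/higher precedence on left): tree is (+ (- 6 5) 5)
Prefix: + - 6 5 5


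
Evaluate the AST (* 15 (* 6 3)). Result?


Evaluate inner: (* 6 3) = 18
Evaluate root: (* 15 18) = 270
Result: 270


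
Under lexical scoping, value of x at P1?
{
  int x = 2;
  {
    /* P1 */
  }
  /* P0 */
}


P1's block does not declare x; resolves to the enclosing declaration at depth 0
x = 2


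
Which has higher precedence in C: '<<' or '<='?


'<<' is shift (level 8); '<=' is relational (level 7)
Higher level binds tighter
'<<' has higher precedence than '<='


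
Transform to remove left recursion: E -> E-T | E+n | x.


Left-recursive alternatives: E-T, E+n; non-recursive: x
Introduce E': E -> xE', E' -> -TE' | +nE' | ε


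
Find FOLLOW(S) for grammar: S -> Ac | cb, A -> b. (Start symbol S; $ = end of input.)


$ ∈ FOLLOW(S). For each A -> αBβ: add FIRST(β)\{ε} to FOLLOW(B); if β nullable, add FOLLOW(A).
FOLLOW(S) = {$}


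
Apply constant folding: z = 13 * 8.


13 * 8 = 104 at compile time
Optimized: z = 104


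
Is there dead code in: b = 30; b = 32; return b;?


first assignment to b is overwritten before any read
Dead: 'b = 30'


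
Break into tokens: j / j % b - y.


Scan left to right, longest-match per lexeme
Tokens: ID(j), OP(/), ID(j), OP(%), ID(b), OP(-), ID(y)


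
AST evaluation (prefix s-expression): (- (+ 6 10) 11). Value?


Evaluate inner: (+ 6 10) = 16
Evaluate root: (- 16 11) = 5
Result: 5


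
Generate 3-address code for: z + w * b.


Break into single-operator statements:
t1 = w * b
t2 = z + t1


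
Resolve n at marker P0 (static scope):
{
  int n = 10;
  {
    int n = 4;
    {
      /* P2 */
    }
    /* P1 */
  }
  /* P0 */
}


n declared in the same block as P0
n = 10


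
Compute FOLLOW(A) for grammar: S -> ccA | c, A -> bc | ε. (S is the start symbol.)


$ ∈ FOLLOW(S). For each A -> αBβ: add FIRST(β)\{ε} to FOLLOW(B); if β nullable, add FOLLOW(A).
FOLLOW(A) = {$}


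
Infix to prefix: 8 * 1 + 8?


left-to-right (same/higher precedence on left): tree is (+ (* 8 1) 8)
Prefix: + * 8 1 8


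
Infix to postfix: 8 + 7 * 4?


* has higher precedence, evaluate 7*4 first
Postfix: 8 7 4 * +


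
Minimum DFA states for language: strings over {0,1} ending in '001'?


Track the longest suffix of input matching a prefix of '001': 4 classes (prefixes of length 0..3)
Minimal DFA: 4 states


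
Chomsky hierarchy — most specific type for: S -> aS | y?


Right-linear: every RHS is a terminal or a terminal followed by one nonterminal
Classification: Type 3 (Regular)


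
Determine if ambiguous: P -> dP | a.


right-linear, alternatives start with distinct terminals 'd' vs 'a': unique leftmost derivation
Unambiguous


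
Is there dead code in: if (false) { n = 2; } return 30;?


condition is constant false, so the whole block is unreachable
Dead: 'if (false) { n = 2; }'


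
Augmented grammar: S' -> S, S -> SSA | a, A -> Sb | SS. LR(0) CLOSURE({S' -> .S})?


Start: S' -> .S
For each item with dot before a nonterminal B, add B -> .γ for every B-production
Closure: [S' -> .S, S -> .SSA, S -> .a]


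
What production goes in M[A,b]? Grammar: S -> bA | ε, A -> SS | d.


For [A, b]: 'b' ∈ FIRST(SS)
Entry: A -> SS


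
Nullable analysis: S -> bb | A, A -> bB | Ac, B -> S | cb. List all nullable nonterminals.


A nonterminal is nullable iff some alternative derives ε (directly, or every symbol in it is nullable)
Nullable: {}


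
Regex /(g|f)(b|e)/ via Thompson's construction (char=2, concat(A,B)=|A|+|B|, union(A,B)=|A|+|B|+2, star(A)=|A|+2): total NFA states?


Syntax tree has 4 char leaf(s), 2 union(s), 0 star(s)
chars contribute 4×2 = 8; each union adds +2; each star adds +2
Total: 8 + 4 + 0 = 12 states


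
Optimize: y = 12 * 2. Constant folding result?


12 * 2 = 24 at compile time
Optimized: y = 24


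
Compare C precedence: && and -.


'-' is additive (level 9); '&&' is logical AND (level 2)
Higher level binds tighter
'-' has higher precedence than '&&'


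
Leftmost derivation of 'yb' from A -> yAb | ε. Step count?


Derivation: A => yAb => yb
Steps: 2


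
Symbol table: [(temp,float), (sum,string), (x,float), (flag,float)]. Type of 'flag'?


Lookup 'flag' → type float


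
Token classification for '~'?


Pattern: operator symbol
Type: OPERATOR


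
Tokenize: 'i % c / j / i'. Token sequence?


Scan left to right, longest-match per lexeme
Tokens: ID(i), OP(%), ID(c), OP(/), ID(j), OP(/), ID(i)


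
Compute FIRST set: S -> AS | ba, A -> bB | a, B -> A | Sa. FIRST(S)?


Per alternative of S: FIRST(AS) = {a, b}; FIRST(ba) = {b}
FIRST(S) = {a, b}


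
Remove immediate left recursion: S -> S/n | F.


Left-recursive alternatives: S/n; non-recursive: F
Introduce S': S -> FS', S' -> /nS' | ε


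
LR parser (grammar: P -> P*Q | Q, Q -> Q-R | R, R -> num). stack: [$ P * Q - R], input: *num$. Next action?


handle 'Q-R' on top
Action: reduce (Q -> Q-R)


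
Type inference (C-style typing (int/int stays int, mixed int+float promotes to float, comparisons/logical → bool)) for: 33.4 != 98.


Operand types: float != int
Rule: comparison yields bool
Result type: bool


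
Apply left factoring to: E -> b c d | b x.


Common prefix: 'b'
Factored: E -> b E', E' -> c d | x


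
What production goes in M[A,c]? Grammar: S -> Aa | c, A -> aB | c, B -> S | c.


For [A, c]: 'c' ∈ FIRST(c)
Entry: A -> c


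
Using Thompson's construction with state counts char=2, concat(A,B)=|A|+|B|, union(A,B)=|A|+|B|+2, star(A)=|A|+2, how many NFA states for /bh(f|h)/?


Syntax tree has 4 char leaf(s), 1 union(s), 0 star(s)
chars contribute 4×2 = 8; each union adds +2; each star adds +2
Total: 8 + 2 + 0 = 10 states


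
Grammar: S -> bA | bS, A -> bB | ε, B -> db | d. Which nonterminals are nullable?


A nonterminal is nullable iff some alternative derives ε (directly, or every symbol in it is nullable)
Nullable: {A}


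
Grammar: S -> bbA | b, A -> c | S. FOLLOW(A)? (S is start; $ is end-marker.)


$ ∈ FOLLOW(S). For each A -> αBβ: add FIRST(β)\{ε} to FOLLOW(B); if β nullable, add FOLLOW(A).
FOLLOW(A) = {$}


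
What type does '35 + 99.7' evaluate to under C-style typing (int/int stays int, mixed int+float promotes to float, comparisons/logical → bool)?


Operand types: int + float
Rule: mixed int/float promotes to float; int/int stays int
Result type: float


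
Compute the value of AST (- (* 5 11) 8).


Evaluate inner: (* 5 11) = 55
Evaluate root: (- 55 8) = 47
Result: 47


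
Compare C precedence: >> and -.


'-' is additive (level 9); '>>' is shift (level 8)
Higher level binds tighter
'-' has higher precedence than '>>'


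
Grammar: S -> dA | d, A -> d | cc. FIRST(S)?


Per alternative of S: FIRST(dA) = {d}; FIRST(d) = {d}
FIRST(S) = {d}


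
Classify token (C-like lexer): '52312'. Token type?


Pattern: digits only
Type: INTEGER_LITERAL


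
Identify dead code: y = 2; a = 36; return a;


y is assigned but never read
Dead: 'y = 2'


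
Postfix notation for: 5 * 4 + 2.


Left to right (same or higher precedence on left)
Postfix: 5 4 * 2 +


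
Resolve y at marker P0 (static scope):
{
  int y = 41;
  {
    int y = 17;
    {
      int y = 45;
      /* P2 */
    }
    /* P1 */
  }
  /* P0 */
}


y declared in the same block as P0
y = 41


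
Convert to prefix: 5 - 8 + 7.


left-to-right (same/higher precedence on left): tree is (+ (- 5 8) 7)
Prefix: + - 5 8 7


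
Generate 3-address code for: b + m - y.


Break into single-operator statements:
t1 = b + m
t2 = t1 - y


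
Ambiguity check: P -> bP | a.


right-linear, alternatives start with distinct terminals 'b' vs 'a': unique leftmost derivation
Unambiguous


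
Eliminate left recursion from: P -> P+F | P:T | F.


Left-recursive alternatives: P+F, P:T; non-recursive: F
Introduce P': P -> FP', P' -> +FP' | :TP' | ε


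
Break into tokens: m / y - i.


Scan left to right, longest-match per lexeme
Tokens: ID(m), OP(/), ID(y), OP(-), ID(i)


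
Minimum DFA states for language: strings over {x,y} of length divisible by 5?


Track length mod 5: states 0..4, accept at 0
Minimal DFA: 5 states


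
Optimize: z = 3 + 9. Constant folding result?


3 + 9 = 12 at compile time
Optimized: z = 12


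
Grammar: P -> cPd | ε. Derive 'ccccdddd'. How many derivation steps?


Derivation: P => cPd => ccPdd => cccPddd => ccccPdddd => ccccdddd
Steps: 5


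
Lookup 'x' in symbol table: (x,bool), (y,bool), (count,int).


Lookup 'x' → type bool


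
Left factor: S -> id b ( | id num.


Common prefix: 'id'
Factored: S -> id S', S' -> b ( | num


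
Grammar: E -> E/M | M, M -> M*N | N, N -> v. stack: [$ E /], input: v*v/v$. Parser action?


no handle ('E/' is not any RHS); shift 'v'
Action: shift


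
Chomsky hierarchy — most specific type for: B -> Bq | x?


Left-linear: every RHS is a terminal or one nonterminal followed by a terminal
Classification: Type 3 (Regular)


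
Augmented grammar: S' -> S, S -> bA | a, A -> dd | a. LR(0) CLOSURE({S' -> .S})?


Start: S' -> .S
For each item with dot before a nonterminal B, add B -> .γ for every B-production
Closure: [S' -> .S, S -> .bA, S -> .a]


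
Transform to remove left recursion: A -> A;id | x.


Left-recursive alternatives: A;id; non-recursive: x
Introduce A': A -> xA', A' -> ;idA' | ε


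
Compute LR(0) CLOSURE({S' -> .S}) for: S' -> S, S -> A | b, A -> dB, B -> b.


Start: S' -> .S
For each item with dot before a nonterminal B, add B -> .γ for every B-production
Closure: [S' -> .S, S -> .A, S -> .b, A -> .dB]


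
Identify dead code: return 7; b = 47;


statement follows a return and is unreachable
Dead: 'b = 47'


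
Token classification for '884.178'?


Pattern: digits with a decimal point
Type: FLOAT_LITERAL


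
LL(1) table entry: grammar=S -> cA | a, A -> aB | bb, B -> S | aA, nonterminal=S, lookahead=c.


For [S, c]: 'c' ∈ FIRST(cA)
Entry: S -> cA


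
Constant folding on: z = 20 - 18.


20 - 18 = 2 at compile time
Optimized: z = 2


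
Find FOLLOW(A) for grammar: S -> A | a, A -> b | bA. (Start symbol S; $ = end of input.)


$ ∈ FOLLOW(S). For each A -> αBβ: add FIRST(β)\{ε} to FOLLOW(B); if β nullable, add FOLLOW(A).
FOLLOW(A) = {$}


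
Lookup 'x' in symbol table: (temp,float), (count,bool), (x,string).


Lookup 'x' → type string


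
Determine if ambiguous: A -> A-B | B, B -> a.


precedence layered via separate nonterminal B: deterministic
Unambiguous


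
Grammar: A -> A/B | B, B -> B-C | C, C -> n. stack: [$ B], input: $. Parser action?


lookahead ∉ {-} so B won't extend; reduce A -> B
Action: reduce (A -> B)


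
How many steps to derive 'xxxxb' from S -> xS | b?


Derivation: S => xS => xxS => xxxS => xxxxS => xxxxb
Steps: 5


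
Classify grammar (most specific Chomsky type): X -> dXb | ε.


Single nonterminal LHS, but d^n b^n is not regular
Classification: Type 2 (Context-Free)


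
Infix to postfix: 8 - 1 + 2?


Left to right (same or higher precedence on left)
Postfix: 8 1 - 2 +


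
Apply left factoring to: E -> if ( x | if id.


Common prefix: 'if'
Factored: E -> if E', E' -> ( x | id


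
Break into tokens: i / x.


Scan left to right, longest-match per lexeme
Tokens: ID(i), OP(/), ID(x)


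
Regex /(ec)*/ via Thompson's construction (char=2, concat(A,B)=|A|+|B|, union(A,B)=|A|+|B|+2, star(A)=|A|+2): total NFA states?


Syntax tree has 2 char leaf(s), 0 union(s), 1 star(s)
chars contribute 2×2 = 4; each union adds +2; each star adds +2
Total: 4 + 0 + 2 = 6 states


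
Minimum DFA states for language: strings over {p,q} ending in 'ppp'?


Track the longest suffix of input matching a prefix of 'ppp': 4 classes (prefixes of length 0..3)
Minimal DFA: 4 states


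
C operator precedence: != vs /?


'/' is multiplicative (level 10); '!=' is equality (level 6)
Higher level binds tighter
'/' has higher precedence than '!='


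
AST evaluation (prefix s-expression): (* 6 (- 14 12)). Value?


Evaluate inner: (- 14 12) = 2
Evaluate root: (* 6 2) = 12
Result: 12


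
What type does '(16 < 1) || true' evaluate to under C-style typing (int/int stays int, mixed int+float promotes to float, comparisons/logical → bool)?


Operand types: bool || bool
Rule: logical operators take bool operands and yield bool
Result type: bool


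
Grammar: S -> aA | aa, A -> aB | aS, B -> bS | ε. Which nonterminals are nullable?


A nonterminal is nullable iff some alternative derives ε (directly, or every symbol in it is nullable)
Nullable: {B}


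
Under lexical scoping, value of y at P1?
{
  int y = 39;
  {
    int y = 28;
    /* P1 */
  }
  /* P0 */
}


y declared in the same block as P1
y = 28


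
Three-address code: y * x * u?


Break into single-operator statements:
t1 = y * x
t2 = t1 * u


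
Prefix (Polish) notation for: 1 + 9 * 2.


'*' binds tighter: tree is (+ 1 (* 9 2))
Prefix: + 1 * 9 2


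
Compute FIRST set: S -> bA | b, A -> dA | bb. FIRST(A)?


Per alternative of A: FIRST(dA) = {d}; FIRST(bb) = {b}
FIRST(A) = {b, d}


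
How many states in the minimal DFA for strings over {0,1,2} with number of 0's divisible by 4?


Track (count of 0) mod 4: states 0..3, accept at 0
Minimal DFA: 4 states


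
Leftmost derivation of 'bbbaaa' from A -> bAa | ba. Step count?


Derivation: A => bAa => bbAaa => bbbaaa
Steps: 3


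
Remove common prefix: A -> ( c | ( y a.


Common prefix: '('
Factored: A -> ( A', A' -> c | y a


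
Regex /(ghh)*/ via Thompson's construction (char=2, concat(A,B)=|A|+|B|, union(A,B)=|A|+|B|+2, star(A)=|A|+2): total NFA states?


Syntax tree has 3 char leaf(s), 0 union(s), 1 star(s)
chars contribute 3×2 = 6; each union adds +2; each star adds +2
Total: 6 + 0 + 2 = 8 states


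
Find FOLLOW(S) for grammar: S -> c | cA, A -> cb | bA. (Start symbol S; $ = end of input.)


$ ∈ FOLLOW(S). For each A -> αBβ: add FIRST(β)\{ε} to FOLLOW(B); if β nullable, add FOLLOW(A).
FOLLOW(S) = {$}


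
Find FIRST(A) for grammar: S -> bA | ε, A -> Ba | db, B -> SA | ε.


Per alternative of A: FIRST(Ba) = {a, b, d}; FIRST(db) = {d}
FIRST(A) = {a, b, d}


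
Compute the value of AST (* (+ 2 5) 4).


Evaluate inner: (+ 2 5) = 7
Evaluate root: (* 7 4) = 28
Result: 28


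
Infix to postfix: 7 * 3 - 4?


Left to right (same or higher precedence on left)
Postfix: 7 3 * 4 -


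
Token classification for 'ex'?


Pattern: letter/underscore followed by alphanumerics, not a keyword
Type: IDENTIFIER


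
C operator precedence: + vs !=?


'+' is additive (level 9); '!=' is equality (level 6)
Higher level binds tighter
'+' has higher precedence than '!='


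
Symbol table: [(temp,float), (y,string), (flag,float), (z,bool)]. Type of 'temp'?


Lookup 'temp' → type float


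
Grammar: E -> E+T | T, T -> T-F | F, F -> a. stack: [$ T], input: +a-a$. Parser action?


lookahead ∉ {-} so T won't extend; reduce E -> T
Action: reduce (E -> T)
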